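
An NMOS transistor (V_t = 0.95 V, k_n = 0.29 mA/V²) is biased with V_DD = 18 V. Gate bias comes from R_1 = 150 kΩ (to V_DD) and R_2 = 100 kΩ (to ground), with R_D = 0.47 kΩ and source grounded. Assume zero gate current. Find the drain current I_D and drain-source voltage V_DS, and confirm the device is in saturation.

V_G = V_DD·R_2/(R_1+R_2) = 18×100/250 = 7.2 V. With the source grounded, V_GS = V_G = 7.2 V.
Assume saturation: I_D = (k_n/2)(V_GS − V_t)² = (0.29/2)×(7.2 − 0.95)² = 0.145×6.25² = 5.66 mA.
V_DS = V_DD − I_D·R_D = 18 − 5.66×0.47 = 15.3 V.
Saturation requires V_DS ≥ V_GS − V_t = 6.25 V; 15.3 ≥ 6.25 ✓.

I_D ≈ 5.7 mA, V_DS ≈ 15 V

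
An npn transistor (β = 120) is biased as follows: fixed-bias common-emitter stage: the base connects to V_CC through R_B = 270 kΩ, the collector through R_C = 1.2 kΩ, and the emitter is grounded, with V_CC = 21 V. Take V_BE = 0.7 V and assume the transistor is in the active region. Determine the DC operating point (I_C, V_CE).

Base loop: V_CC = I_B·R_B + V_BE, so I_B = (21 − 0.7)/270 kΩ = 0.0752 mA.
In the active region I_C = β·I_B = 120 × 0.0752 = 9.02 mA.
Collector loop: V_CE = V_CC − I_C·R_C = 21 − 9.02×1.2 = 10.2 V.
Since V_CE = 10.2 V > V_CE(sat) ≈ 0.2 V, the transistor is in the active region as assumed.

I_C ≈ 9 mA, V_CE ≈ 10 V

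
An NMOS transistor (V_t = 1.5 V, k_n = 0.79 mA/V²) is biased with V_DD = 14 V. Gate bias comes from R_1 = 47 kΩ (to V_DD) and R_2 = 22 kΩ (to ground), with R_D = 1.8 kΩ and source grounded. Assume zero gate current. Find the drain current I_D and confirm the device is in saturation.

V_G = V_DD·R_2/(R_1+R_2) = 14×22/69 = 4.46 V. With the source grounded, V_GS = V_G = 4.46 V.
Assume saturation: I_D = (k_n/2)(V_GS − V_t)² = (0.79/2)×(4.46 − 1.5)² = 0.395×2.96² = 3.47 mA.
V_DS = V_DD − I_D·R_D = 14 − 3.47×1.8 = 7.75 V.
Saturation requires V_DS ≥ V_GS − V_t = 2.96 V; 7.75 ≥ 2.96 ✓.

I_D ≈ 3.5 mA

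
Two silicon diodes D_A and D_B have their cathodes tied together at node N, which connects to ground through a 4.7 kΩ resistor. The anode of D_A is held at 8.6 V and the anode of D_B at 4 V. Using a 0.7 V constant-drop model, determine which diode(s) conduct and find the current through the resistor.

Assume both conduct. Then node N would need to be at both 8.6−0.7 = 7.9 V and 4−0.7 = 3.3 V, which is impossible.
Assume only D_A conducts: V_N = 8.6 − 0.7 = 7.9 V, so I_R = 7.9/4.7 = 1.68 mA.
Check D_B: its anode-to-cathode voltage is 4 − 7.9 = -3.9 V < 0.7 V, so it is off. The assumption is consistent.

Only D_A conducts; I_R ≈ 1.7 mA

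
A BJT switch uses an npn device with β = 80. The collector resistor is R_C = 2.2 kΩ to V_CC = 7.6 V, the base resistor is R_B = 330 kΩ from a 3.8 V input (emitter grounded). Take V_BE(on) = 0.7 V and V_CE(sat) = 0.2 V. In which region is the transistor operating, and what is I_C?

Assume active. Base-emitter loop: I_B = (V_BB − V_BE)/R_B = (3.8 − 0.7)/330 = 0.00939 mA.
I_C = β·I_B = 80×0.00939 = 0.752 mA.
V_CE = V_CC − I_C·R_C = 7.6 − 0.752×2.2 = 5.95 V > V_CE(sat), so the active-region assumption holds.

active; I_C ≈ 0.75 mA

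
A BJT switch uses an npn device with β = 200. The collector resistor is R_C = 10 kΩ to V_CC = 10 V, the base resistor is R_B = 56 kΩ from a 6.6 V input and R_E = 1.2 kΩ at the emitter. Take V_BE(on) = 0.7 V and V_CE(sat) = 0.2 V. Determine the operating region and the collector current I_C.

Assume active: I_B = (6.6 − 0.7)/(56 + 201×1.2) = 0.0199 mA, I_C = β·I_B = 3.97 mA.
Then V_CE = 10 − 3.97×10 − 3.99×1.2 = -34.5 V < 0.2 V — the active assumption fails.
Re-solve with V_CE = 0.2 V. KCL at the emitter: V_E/R_E = (V_BB−0.7−V_E)/R_B + (V_CC−0.2−V_E)/R_C, giving V_E = 1.14 V.
I_C = (V_CC − 0.2 − V_E)/R_C = (9.8 − 1.14)/10 = 0.866 mA.
Check: I_B = (5.9 − 1.14)/56 = 0.085 mA, and β·I_B = 17 mA > I_C, confirming saturation.

saturation; I_C ≈ 0.87 mA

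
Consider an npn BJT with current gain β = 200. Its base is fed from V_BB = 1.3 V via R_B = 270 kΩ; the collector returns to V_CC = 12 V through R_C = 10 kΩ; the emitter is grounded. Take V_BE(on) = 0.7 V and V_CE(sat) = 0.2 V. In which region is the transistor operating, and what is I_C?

Assume active. Base-emitter loop: I_B = (V_BB − V_BE)/R_B = (1.3 − 0.7)/270 = 0.00222 mA.
I_C = β·I_B = 200×0.00222 = 0.444 mA.
V_CE = V_CC − I_C·R_C = 12 − 0.444×10 = 7.56 V > V_CE(sat), so the active-region assumption holds.

active; I_C ≈ 0.44 mA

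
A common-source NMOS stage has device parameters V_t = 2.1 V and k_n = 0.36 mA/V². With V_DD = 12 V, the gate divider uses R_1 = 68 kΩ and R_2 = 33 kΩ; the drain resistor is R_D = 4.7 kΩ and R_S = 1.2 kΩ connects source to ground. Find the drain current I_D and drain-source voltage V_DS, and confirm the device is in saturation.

V_G = V_DD·R_2/(R_1+R_2) = 12×33/101 = 3.92 V.
Assume saturation: I_D = (k_n/2)(V_GS − V_t)² with V_GS = V_G − I_D·R_S = 3.92 − 1.2·I_D.
Substituting gives 0.259·I_D² − 1.79·I_D + 0.597 = 0, with roots I_D = 0.352 or 6.54 mA.
The root I_D = 6.54 mA gives V_GS = -3.93 V ≤ V_t, so take I_D = 0.352 mA.
Then V_GS = 3.5 V and V_DS = V_DD − I_D(R_D+R_S) = 12 − 0.352×5.9 = 9.92 V.
Saturation requires V_DS ≥ V_GS − V_t = 1.4 V; 9.92 ≥ 1.4 ✓.

I_D ≈ 0.35 mA, V_DS ≈ 9.9 V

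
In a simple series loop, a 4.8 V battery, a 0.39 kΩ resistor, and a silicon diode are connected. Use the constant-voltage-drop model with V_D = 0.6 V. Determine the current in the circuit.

KVL around the loop: 4.8 = V_D + I·R = 0.6 + I × 0.39 kΩ.
So I = (4.8 − 0.6) / 0.39 kΩ = 4.2 / 0.39 = 10.8 mA.

I ≈ 11 mA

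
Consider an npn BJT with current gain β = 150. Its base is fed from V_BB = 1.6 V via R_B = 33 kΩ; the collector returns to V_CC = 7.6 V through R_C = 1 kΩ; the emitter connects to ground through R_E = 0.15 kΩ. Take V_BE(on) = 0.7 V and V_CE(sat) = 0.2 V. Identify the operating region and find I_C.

Assume active. Base-emitter loop: I_B = (V_BB − V_BE)/(R_B + (β+1)R_E) = (1.6 − 0.7)/(33 + 151×0.15) = 0.0162 mA.
I_C = β·I_B = 150×0.0162 = 2.43 mA.
V_CE = V_CC − I_C·R_C − I_E·R_E = 7.6 − 2.43×1 − 2.44×0.15 = 4.81 V > V_CE(sat), so the active-region assumption holds.

active; I_C ≈ 2.4 mA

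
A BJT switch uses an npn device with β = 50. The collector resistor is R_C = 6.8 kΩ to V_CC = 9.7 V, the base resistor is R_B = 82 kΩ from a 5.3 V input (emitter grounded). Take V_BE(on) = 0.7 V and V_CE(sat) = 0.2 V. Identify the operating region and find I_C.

saturation; I_C ≈ 1.4 mA

Assume active: I_B = (5.3 − 0.7)/82 = 0.0561 mA, giving I_C = β·I_B = 2.8 mA.
But then V_CE = 9.7 − 2.8×6.8 = -9.37 V < V_CE(sat) = 0.2 V — impossible in the active region.
So the transistor is saturated. With V_CE = 0.2 V, I_C = (V_CC − 0.2)/R_C = 9.5/6.8 = 1.4 mA.
Check: β·I_B = 2.8 mA > I_C = 1.4 mA, confirming saturation.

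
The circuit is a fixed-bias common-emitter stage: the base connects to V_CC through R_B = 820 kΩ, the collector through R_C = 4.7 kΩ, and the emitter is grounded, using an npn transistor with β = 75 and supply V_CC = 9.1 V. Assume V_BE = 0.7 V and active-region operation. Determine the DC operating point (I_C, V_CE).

Base loop: V_CC = I_B·R_B + V_BE, so I_B = (9.1 − 0.7)/820 kΩ = 0.0102 mA.
In the active region I_C = β·I_B = 75 × 0.0102 = 0.768 mA.
Collector loop: V_CE = V_CC − I_C·R_C = 9.1 − 0.768×4.7 = 5.49 V.
Since V_CE = 5.49 V > V_CE(sat) ≈ 0.2 V, the transistor is in the active region as assumed.

I_C ≈ 0.77 mA, V_CE ≈ 5.5 V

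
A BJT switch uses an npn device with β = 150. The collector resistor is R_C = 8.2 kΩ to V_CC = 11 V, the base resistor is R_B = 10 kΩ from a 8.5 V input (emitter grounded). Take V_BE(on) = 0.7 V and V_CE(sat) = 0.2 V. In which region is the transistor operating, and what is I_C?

saturation; I_C ≈ 1.3 mA

Assume active: I_B = (8.5 − 0.7)/10 = 0.78 mA, giving I_C = β·I_B = 117 mA.
But then V_CE = 11 − 117×8.2 = -948 V < V_CE(sat) = 0.2 V — impossible in the active region.
So the transistor is saturated. With V_CE = 0.2 V, I_C = (V_CC − 0.2)/R_C = 10.8/8.2 = 1.32 mA.
Check: β·I_B = 117 mA > I_C = 1.32 mA, confirming saturation.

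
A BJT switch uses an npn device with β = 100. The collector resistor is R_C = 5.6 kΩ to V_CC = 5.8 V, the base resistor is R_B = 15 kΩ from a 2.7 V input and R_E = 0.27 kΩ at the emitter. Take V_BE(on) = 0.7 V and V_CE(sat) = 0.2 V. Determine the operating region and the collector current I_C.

Assume active: I_B = (2.7 − 0.7)/(15 + 101×0.27) = 0.0473 mA, I_C = β·I_B = 4.73 mA.
Then V_CE = 5.8 − 4.73×5.6 − 4.78×0.27 = -22 V < 0.2 V — the active assumption fails.
Re-solve with V_CE = 0.2 V. KCL at the emitter: V_E/R_E = (V_BB−0.7−V_E)/R_B + (V_CC−0.2−V_E)/R_C, giving V_E = 0.287 V.
I_C = (V_CC − 0.2 − V_E)/R_C = (5.6 − 0.287)/5.6 = 0.949 mA.
Check: I_B = (2 − 0.287)/15 = 0.114 mA, and β·I_B = 11.4 mA > I_C, confirming saturation.

saturation; I_C ≈ 0.95 mA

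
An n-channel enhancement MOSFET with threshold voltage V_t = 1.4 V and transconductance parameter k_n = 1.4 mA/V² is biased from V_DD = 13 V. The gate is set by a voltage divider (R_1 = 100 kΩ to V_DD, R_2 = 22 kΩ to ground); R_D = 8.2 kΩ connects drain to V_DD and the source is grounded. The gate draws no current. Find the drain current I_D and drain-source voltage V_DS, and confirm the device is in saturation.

I_D ≈ 0.62 mA, V_DS ≈ 7.9 V

V_G = V_DD·R_2/(R_1+R_2) = 13×22/122 = 2.34 V. With the source grounded, V_GS = V_G = 2.34 V.
Assume saturation: I_D = (k_n/2)(V_GS − V_t)² = (1.4/2)×(2.34 − 1.4)² = 0.7×0.944² = 0.624 mA.
V_DS = V_DD − I_D·R_D = 13 − 0.624×8.2 = 7.88 V.
Saturation requires V_DS ≥ V_GS − V_t = 0.944 V; 7.88 ≥ 0.944 ✓.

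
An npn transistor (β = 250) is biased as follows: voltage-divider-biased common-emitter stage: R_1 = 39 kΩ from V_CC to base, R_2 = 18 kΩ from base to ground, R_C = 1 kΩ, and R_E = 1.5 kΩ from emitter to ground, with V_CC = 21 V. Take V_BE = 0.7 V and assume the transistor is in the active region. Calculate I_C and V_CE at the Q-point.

Thevenize the base divider: V_Th = V_CC·R_2/(R_1+R_2) = 21×18/57 = 6.63 V, R_Th = R_1‖R_2 = 12.3 kΩ.
Base-emitter loop: V_Th = I_B·R_Th + V_BE + (β+1)I_B·R_E, so I_B = (6.63 − 0.7) / (12.3 + 251×1.5) = 0.0153 mA.
I_C = β·I_B = 250×0.0153 = 3.81 mA, and I_E = (β+1)I_B = 3.83 mA.
V_CE = V_CC − I_C·R_C − I_E·R_E = 21 − 3.81×1 − 3.83×1.5 = 11.4 V.
V_CE = 11.4 V > 0.2 V confirms active-region operation.

I_C ≈ 3.8 mA, V_CE ≈ 11 V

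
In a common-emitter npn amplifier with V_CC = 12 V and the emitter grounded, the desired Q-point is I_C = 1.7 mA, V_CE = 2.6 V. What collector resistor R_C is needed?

Collector loop: V_CC = I_C·R_C + V_CE.
R_C = (V_CC − V_CE)/I_C = (12 − 2.6)/1.7 = 5.53 kΩ.

R_C ≈ 5.5 kΩ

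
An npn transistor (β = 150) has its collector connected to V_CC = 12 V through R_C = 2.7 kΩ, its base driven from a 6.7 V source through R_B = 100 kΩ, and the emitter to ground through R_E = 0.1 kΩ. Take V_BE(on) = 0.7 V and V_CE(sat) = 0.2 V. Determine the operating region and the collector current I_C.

Assume active: I_B = (6.7 − 0.7)/(100 + 151×0.1) = 0.0521 mA, I_C = β·I_B = 7.82 mA.
Then V_CE = 12 − 7.82×2.7 − 7.87×0.1 = -9.9 V < 0.2 V — the active assumption fails.
Re-solve with V_CE = 0.2 V. KCL at the emitter: V_E/R_E = (V_BB−0.7−V_E)/R_B + (V_CC−0.2−V_E)/R_C, giving V_E = 0.427 V.
I_C = (V_CC − 0.2 − V_E)/R_C = (11.8 − 0.427)/2.7 = 4.21 mA.
Check: I_B = (6 − 0.427)/100 = 0.0557 mA, and β·I_B = 8.36 mA > I_C, confirming saturation.

saturation; I_C ≈ 4.2 mA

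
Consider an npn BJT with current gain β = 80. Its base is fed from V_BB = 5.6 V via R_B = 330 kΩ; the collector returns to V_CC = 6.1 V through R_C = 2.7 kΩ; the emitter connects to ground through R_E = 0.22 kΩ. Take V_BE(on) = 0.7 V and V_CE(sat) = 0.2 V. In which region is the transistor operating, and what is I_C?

active; I_C ≈ 1.1 mA

Assume active. Base-emitter loop: I_B = (V_BB − V_BE)/(R_B + (β+1)R_E) = (5.6 − 0.7)/(330 + 81×0.22) = 0.0141 mA.
I_C = β·I_B = 80×0.0141 = 1.13 mA.
V_CE = V_CC − I_C·R_C − I_E·R_E = 6.1 − 1.13×2.7 − 1.14×0.22 = 2.81 V > V_CE(sat), so the active-region assumption holds.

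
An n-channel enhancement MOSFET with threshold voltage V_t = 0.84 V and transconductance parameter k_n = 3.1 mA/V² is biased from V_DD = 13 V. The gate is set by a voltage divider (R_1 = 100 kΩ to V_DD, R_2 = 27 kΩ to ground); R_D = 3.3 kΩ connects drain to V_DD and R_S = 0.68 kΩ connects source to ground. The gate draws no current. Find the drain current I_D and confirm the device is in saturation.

I_D ≈ 1.4 mA

V_G = V_DD·R_2/(R_1+R_2) = 13×27/127 = 2.76 V.
Assume saturation: I_D = (k_n/2)(V_GS − V_t)² with V_GS = V_G − I_D·R_S = 2.76 − 0.68·I_D.
Substituting gives 0.717·I_D² − 5.06·I_D + 5.74 = 0, with roots I_D = 1.42 or 5.63 mA.
The root I_D = 5.63 mA gives V_GS = -1.07 V ≤ V_t, so take I_D = 1.42 mA.
Then V_GS = 1.8 V and V_DS = V_DD − I_D(R_D+R_S) = 13 − 1.42×3.98 = 7.34 V.
Saturation requires V_DS ≥ V_GS − V_t = 0.957 V; 7.34 ≥ 0.957 ✓.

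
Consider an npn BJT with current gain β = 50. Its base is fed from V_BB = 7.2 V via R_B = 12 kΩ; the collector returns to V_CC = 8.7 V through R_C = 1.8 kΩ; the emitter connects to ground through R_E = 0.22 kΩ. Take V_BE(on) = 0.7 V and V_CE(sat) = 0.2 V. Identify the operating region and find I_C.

saturation; I_C ≈ 4.2 mA

Assume active: I_B = (7.2 − 0.7)/(12 + 51×0.22) = 0.28 mA, I_C = β·I_B = 14 mA.
Then V_CE = 8.7 − 14×1.8 − 14.3×0.22 = -19.6 V < 0.2 V — the active assumption fails.
Re-solve with V_CE = 0.2 V. KCL at the emitter: V_E/R_E = (V_BB−0.7−V_E)/R_B + (V_CC−0.2−V_E)/R_C, giving V_E = 1.02 V.
I_C = (V_CC − 0.2 − V_E)/R_C = (8.5 − 1.02)/1.8 = 4.16 mA.
Check: I_B = (6.5 − 1.02)/12 = 0.457 mA, and β·I_B = 22.9 mA > I_C, confirming saturation.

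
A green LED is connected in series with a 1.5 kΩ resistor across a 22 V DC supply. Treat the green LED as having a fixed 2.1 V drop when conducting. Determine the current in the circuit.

KVL around the loop: 22 = V_D + I·R = 2.1 + I × 1.5 kΩ.
So I = (22 − 2.1) / 1.5 kΩ = 19.9 / 1.5 = 13.3 mA.

I ≈ 13 mA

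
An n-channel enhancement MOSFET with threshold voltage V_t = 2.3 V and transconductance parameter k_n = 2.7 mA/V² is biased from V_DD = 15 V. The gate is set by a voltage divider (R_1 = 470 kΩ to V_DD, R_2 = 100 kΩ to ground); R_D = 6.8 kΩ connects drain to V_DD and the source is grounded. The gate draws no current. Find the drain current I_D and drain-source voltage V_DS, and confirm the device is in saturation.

V_G = V_DD·R_2/(R_1+R_2) = 15×100/570 = 2.63 V. With the source grounded, V_GS = V_G = 2.63 V.
Assume saturation: I_D = (k_n/2)(V_GS − V_t)² = (2.7/2)×(2.63 − 2.3)² = 1.35×0.332² = 0.148 mA.
V_DS = V_DD − I_D·R_D = 15 − 0.148×6.8 = 14 V.
Saturation requires V_DS ≥ V_GS − V_t = 0.332 V; 14 ≥ 0.332 ✓.

I_D ≈ 0.15 mA, V_DS ≈ 14 V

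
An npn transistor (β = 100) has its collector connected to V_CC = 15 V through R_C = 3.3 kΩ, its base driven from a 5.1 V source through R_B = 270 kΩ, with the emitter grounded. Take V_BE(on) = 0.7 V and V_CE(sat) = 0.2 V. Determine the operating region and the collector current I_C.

Assume active. Base-emitter loop: I_B = (V_BB − V_BE)/R_B = (5.1 − 0.7)/270 = 0.0163 mA.
I_C = β·I_B = 100×0.0163 = 1.63 mA.
V_CE = V_CC − I_C·R_C = 15 − 1.63×3.3 = 9.62 V > V_CE(sat), so the active-region assumption holds.

active; I_C ≈ 1.6 mA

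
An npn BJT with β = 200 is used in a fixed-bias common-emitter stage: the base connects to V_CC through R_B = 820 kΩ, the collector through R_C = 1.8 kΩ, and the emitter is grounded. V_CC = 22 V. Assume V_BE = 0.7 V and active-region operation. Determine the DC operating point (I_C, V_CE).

I_C ≈ 5.2 mA, V_CE ≈ 13 V

Base loop: V_CC = I_B·R_B + V_BE, so I_B = (22 − 0.7)/820 kΩ = 0.026 mA.
In the active region I_C = β·I_B = 200 × 0.026 = 5.2 mA.
Collector loop: V_CE = V_CC − I_C·R_C = 22 − 5.2×1.8 = 12.6 V.
Since V_CE = 12.6 V > V_CE(sat) ≈ 0.2 V, the transistor is in the active region as assumed.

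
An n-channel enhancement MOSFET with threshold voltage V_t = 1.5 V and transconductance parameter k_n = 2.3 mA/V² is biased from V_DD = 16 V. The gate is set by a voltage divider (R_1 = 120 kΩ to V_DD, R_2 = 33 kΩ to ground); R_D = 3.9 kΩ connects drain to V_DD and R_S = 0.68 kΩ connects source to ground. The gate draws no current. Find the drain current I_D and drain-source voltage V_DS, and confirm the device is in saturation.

V_G = V_DD·R_2/(R_1+R_2) = 16×33/153 = 3.45 V.
Assume saturation: I_D = (k_n/2)(V_GS − V_t)² with V_GS = V_G − I_D·R_S = 3.45 − 0.68·I_D.
Substituting gives 0.532·I_D² − 4.05·I_D + 4.38 = 0, with roots I_D = 1.3 or 6.32 mA.
The root I_D = 6.32 mA gives V_GS = -0.843 V ≤ V_t, so take I_D = 1.3 mA.
Then V_GS = 2.56 V and V_DS = V_DD − I_D(R_D+R_S) = 16 − 1.3×4.58 = 10 V.
Saturation requires V_DS ≥ V_GS − V_t = 1.06 V; 10 ≥ 1.06 ✓.

I_D ≈ 1.3 mA, V_DS ≈ 10 V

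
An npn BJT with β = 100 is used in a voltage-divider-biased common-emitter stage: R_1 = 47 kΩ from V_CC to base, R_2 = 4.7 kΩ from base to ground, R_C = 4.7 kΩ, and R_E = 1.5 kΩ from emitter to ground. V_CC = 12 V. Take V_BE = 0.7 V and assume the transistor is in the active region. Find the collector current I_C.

I_C ≈ 0.25 mA

Thevenize the base divider: V_Th = V_CC·R_2/(R_1+R_2) = 12×4.7/51.7 = 1.09 V, R_Th = R_1‖R_2 = 4.27 kΩ.
Base-emitter loop: V_Th = I_B·R_Th + V_BE + (β+1)I_B·R_E, so I_B = (1.09 − 0.7) / (4.27 + 101×1.5) = 0.00251 mA.
I_C = β·I_B = 100×0.00251 = 0.251 mA, and I_E = (β+1)I_B = 0.253 mA.
V_CE = V_CC − I_C·R_C − I_E·R_E = 12 − 0.251×4.7 − 0.253×1.5 = 10.4 V.
V_CE = 10.4 V > 0.2 V confirms active-region operation.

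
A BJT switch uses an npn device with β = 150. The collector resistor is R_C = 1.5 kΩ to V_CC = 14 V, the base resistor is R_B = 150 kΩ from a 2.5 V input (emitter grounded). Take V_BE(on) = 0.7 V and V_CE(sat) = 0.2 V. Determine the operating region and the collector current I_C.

active; I_C ≈ 1.8 mA

Assume active. Base-emitter loop: I_B = (V_BB − V_BE)/R_B = (2.5 − 0.7)/150 = 0.012 mA.
I_C = β·I_B = 150×0.012 = 1.8 mA.
V_CE = V_CC − I_C·R_C = 14 − 1.8×1.5 = 11.3 V > V_CE(sat), so the active-region assumption holds.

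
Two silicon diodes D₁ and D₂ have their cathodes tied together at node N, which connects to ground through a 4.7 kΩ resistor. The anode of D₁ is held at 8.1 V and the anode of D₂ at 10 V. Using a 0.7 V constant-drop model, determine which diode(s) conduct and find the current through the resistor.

Assume both conduct. Then node N would need to be at both 8.1−0.7 = 7.4 V and 10−0.7 = 9.3 V, which is impossible.
Assume only D₂ conducts: V_N = 10 − 0.7 = 9.3 V, so I_R = 9.3/4.7 = 1.98 mA.
Check D₁: its anode-to-cathode voltage is 8.1 − 9.3 = -1.2 V < 0.7 V, so it is off. The assumption is consistent.

Only D₂ conducts; I_R ≈ 2 mA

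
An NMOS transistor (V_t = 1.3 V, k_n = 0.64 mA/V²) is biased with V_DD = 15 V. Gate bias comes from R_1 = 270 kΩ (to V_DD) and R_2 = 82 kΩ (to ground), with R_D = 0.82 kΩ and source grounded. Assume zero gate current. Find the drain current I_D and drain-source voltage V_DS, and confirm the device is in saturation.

I_D ≈ 1.5 mA, V_DS ≈ 14 V

V_G = V_DD·R_2/(R_1+R_2) = 15×82/352 = 3.49 V. With the source grounded, V_GS = V_G = 3.49 V.
Assume saturation: I_D = (k_n/2)(V_GS − V_t)² = (0.64/2)×(3.49 − 1.3)² = 0.32×2.19² = 1.54 mA.
V_DS = V_DD − I_D·R_D = 15 − 1.54×0.82 = 13.7 V.
Saturation requires V_DS ≥ V_GS − V_t = 2.19 V; 13.7 ≥ 2.19 ✓.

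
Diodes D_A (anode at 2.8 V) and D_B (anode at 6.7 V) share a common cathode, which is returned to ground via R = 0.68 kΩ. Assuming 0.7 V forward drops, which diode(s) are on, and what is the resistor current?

Assume both conduct. Then node N would need to be at both 2.8−0.7 = 2.1 V and 6.7−0.7 = 6 V, which is impossible.
Assume only D_B conducts: V_N = 6.7 − 0.7 = 6 V, so I_R = 6/0.68 = 8.82 mA.
Check D_A: its anode-to-cathode voltage is 2.8 − 6 = -3.2 V < 0.7 V, so it is off. The assumption is consistent.

Only D_B conducts; I_R ≈ 8.8 mA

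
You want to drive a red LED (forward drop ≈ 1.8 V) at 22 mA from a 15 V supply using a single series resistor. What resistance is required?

The resistor drops V_S − V_D = 15 − 1.8 = 13.2 V at 22 mA.
R = 13.2 V / 22 mA = 0.6 kΩ.

R ≈ 0.6 kΩ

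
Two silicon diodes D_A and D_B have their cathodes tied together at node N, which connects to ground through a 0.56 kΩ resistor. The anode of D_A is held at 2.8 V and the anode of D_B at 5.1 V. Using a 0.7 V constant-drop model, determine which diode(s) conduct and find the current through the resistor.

Only D_B conducts; I_R ≈ 7.9 mA

Assume both conduct. Then node N would need to be at both 2.8−0.7 = 2.1 V and 5.1−0.7 = 4.4 V, which is impossible.
Assume only D_B conducts: V_N = 5.1 − 0.7 = 4.4 V, so I_R = 4.4/0.56 = 7.86 mA.
Check D_A: its anode-to-cathode voltage is 2.8 − 4.4 = -1.6 V < 0.7 V, so it is off. The assumption is consistent.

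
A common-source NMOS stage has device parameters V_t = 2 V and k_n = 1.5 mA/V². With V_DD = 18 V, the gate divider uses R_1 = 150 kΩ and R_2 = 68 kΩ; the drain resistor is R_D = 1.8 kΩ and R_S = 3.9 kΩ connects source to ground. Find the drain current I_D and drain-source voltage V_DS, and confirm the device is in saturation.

I_D ≈ 0.68 mA, V_DS ≈ 14 V

V_G = V_DD·R_2/(R_1+R_2) = 18×68/218 = 5.61 V.
Assume saturation: I_D = (k_n/2)(V_GS − V_t)² with V_GS = V_G − I_D·R_S = 5.61 − 3.9·I_D.
Substituting gives 11.4·I_D² − 22.1·I_D + 9.8 = 0, with roots I_D = 0.682 or 1.26 mA.
The root I_D = 1.26 mA gives V_GS = 0.704 V ≤ V_t, so take I_D = 0.682 mA.
Then V_GS = 2.95 V and V_DS = V_DD − I_D(R_D+R_S) = 18 − 0.682×5.7 = 14.1 V.
Saturation requires V_DS ≥ V_GS − V_t = 0.954 V; 14.1 ≥ 0.954 ✓.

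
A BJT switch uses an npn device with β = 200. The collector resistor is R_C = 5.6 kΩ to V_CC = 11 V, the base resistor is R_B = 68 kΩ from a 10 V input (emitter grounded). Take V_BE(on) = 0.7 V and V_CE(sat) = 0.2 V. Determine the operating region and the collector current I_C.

Assume active: I_B = (10 − 0.7)/68 = 0.137 mA, giving I_C = β·I_B = 27.4 mA.
But then V_CE = 11 − 27.4×5.6 = -142 V < V_CE(sat) = 0.2 V — impossible in the active region.
So the transistor is saturated. With V_CE = 0.2 V, I_C = (V_CC − 0.2)/R_C = 10.8/5.6 = 1.93 mA.
Check: β·I_B = 27.4 mA > I_C = 1.93 mA, confirming saturation.

saturation; I_C ≈ 1.9 mA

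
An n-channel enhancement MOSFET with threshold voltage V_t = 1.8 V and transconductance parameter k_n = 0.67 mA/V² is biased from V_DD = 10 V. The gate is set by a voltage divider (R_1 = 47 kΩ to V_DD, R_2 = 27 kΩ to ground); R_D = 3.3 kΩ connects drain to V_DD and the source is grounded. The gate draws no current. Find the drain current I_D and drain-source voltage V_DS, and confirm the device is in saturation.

I_D ≈ 1.1 mA, V_DS ≈ 6.2 V

V_G = V_DD·R_2/(R_1+R_2) = 10×27/74 = 3.65 V. With the source grounded, V_GS = V_G = 3.65 V.
Assume saturation: I_D = (k_n/2)(V_GS − V_t)² = (0.67/2)×(3.65 − 1.8)² = 0.335×1.85² = 1.14 mA.
V_DS = V_DD − I_D·R_D = 10 − 1.14×3.3 = 6.22 V.
Saturation requires V_DS ≥ V_GS − V_t = 1.85 V; 6.22 ≥ 1.85 ✓.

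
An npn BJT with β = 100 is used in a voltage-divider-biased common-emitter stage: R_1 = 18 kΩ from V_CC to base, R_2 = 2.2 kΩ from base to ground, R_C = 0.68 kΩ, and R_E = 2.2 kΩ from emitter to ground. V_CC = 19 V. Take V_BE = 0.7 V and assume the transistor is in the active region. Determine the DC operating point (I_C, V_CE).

Thevenize the base divider: V_Th = V_CC·R_2/(R_1+R_2) = 19×2.2/20.2 = 2.07 V, R_Th = R_1‖R_2 = 1.96 kΩ.
Base-emitter loop: V_Th = I_B·R_Th + V_BE + (β+1)I_B·R_E, so I_B = (2.07 − 0.7) / (1.96 + 101×2.2) = 0.00611 mA.
I_C = β·I_B = 100×0.00611 = 0.611 mA, and I_E = (β+1)I_B = 0.617 mA.
V_CE = V_CC − I_C·R_C − I_E·R_E = 19 − 0.611×0.68 − 0.617×2.2 = 17.2 V.
V_CE = 17.2 V > 0.2 V confirms active-region operation.

I_C ≈ 0.61 mA, V_CE ≈ 17 V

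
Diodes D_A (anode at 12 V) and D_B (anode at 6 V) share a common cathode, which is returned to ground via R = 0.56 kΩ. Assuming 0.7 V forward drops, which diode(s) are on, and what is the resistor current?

Assume both conduct. Then node N would need to be at both 12−0.7 = 11.3 V and 6−0.7 = 5.3 V, which is impossible.
Assume only D_A conducts: V_N = 12 − 0.7 = 11.3 V, so I_R = 11.3/0.56 = 20.2 mA.
Check D_B: its anode-to-cathode voltage is 6 − 11.3 = -5.3 V < 0.7 V, so it is off. The assumption is consistent.

Only D_A conducts; I_R ≈ 20 mA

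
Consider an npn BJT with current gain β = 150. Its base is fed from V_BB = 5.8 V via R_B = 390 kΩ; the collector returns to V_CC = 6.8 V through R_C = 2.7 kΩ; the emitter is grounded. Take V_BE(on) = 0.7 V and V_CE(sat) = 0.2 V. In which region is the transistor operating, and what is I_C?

Assume active. Base-emitter loop: I_B = (V_BB − V_BE)/R_B = (5.8 − 0.7)/390 = 0.0131 mA.
I_C = β·I_B = 150×0.0131 = 1.96 mA.
V_CE = V_CC − I_C·R_C = 6.8 − 1.96×2.7 = 1.5 V > V_CE(sat), so the active-region assumption holds.

active; I_C ≈ 2 mA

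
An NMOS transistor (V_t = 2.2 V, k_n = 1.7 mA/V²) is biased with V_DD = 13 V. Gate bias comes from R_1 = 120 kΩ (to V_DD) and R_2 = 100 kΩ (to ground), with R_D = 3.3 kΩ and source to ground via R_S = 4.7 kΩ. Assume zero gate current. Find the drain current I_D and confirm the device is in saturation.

V_G = V_DD·R_2/(R_1+R_2) = 13×100/220 = 5.91 V.
Assume saturation: I_D = (k_n/2)(V_GS − V_t)² with V_GS = V_G − I_D·R_S = 5.91 − 4.7·I_D.
Substituting gives 18.8·I_D² − 30.6·I_D + 11.7 = 0, with roots I_D = 0.609 or 1.02 mA.
The root I_D = 1.02 mA gives V_GS = 1.1 V ≤ V_t, so take I_D = 0.609 mA.
Then V_GS = 3.05 V and V_DS = V_DD − I_D(R_D+R_S) = 13 − 0.609×8 = 8.13 V.
Saturation requires V_DS ≥ V_GS − V_t = 0.846 V; 8.13 ≥ 0.846 ✓.

I_D ≈ 0.61 mA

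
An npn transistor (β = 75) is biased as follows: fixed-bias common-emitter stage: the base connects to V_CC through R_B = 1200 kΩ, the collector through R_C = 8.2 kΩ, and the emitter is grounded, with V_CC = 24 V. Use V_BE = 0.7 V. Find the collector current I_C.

Base loop: V_CC = I_B·R_B + V_BE, so I_B = (24 − 0.7)/1200 kΩ = 0.0194 mA.
In the active region I_C = β·I_B = 75 × 0.0194 = 1.46 mA.
Collector loop: V_CE = V_CC − I_C·R_C = 24 − 1.46×8.2 = 12.1 V.
Since V_CE = 12.1 V > V_CE(sat) ≈ 0.2 V, the transistor is in the active region as assumed.

I_C ≈ 1.5 mA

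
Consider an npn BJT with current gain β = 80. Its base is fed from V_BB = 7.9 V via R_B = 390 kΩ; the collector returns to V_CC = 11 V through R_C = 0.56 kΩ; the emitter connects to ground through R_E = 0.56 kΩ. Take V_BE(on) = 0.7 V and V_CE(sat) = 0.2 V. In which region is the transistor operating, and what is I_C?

active; I_C ≈ 1.3 mA

Assume active. Base-emitter loop: I_B = (V_BB − V_BE)/(R_B + (β+1)R_E) = (7.9 − 0.7)/(390 + 81×0.56) = 0.0165 mA.
I_C = β·I_B = 80×0.0165 = 1.32 mA.
V_CE = V_CC − I_C·R_C − I_E·R_E = 11 − 1.32×0.56 − 1.34×0.56 = 9.51 V > V_CE(sat), so the active-region assumption holds.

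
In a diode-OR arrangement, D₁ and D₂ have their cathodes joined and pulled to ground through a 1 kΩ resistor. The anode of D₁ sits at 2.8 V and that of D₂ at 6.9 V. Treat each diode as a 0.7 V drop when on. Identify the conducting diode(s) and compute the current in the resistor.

Only D₂ conducts; I_R ≈ 6.2 mA

Assume both conduct. Then node N would need to be at both 2.8−0.7 = 2.1 V and 6.9−0.7 = 6.2 V, which is impossible.
Assume only D₂ conducts: V_N = 6.9 − 0.7 = 6.2 V, so I_R = 6.2/1 = 6.2 mA.
Check D₁: its anode-to-cathode voltage is 2.8 − 6.2 = -3.4 V < 0.7 V, so it is off. The assumption is consistent.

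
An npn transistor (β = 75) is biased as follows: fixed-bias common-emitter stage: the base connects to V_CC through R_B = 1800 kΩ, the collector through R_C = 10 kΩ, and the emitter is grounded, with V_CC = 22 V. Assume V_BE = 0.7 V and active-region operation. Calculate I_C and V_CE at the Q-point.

I_C ≈ 0.89 mA, V_CE ≈ 13 V

Base loop: V_CC = I_B·R_B + V_BE, so I_B = (22 − 0.7)/1800 kΩ = 0.0118 mA.
In the active region I_C = β·I_B = 75 × 0.0118 = 0.888 mA.
Collector loop: V_CE = V_CC − I_C·R_C = 22 − 0.888×10 = 13.1 V.
Since V_CE = 13.1 V > V_CE(sat) ≈ 0.2 V, the transistor is in the active region as assumed.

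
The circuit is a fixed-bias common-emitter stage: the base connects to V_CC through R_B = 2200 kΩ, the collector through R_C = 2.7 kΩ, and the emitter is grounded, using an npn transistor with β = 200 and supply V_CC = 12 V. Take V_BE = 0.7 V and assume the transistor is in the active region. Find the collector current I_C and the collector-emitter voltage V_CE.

Base loop: V_CC = I_B·R_B + V_BE, so I_B = (12 − 0.7)/2200 kΩ = 0.00514 mA.
In the active region I_C = β·I_B = 200 × 0.00514 = 1.03 mA.
Collector loop: V_CE = V_CC − I_C·R_C = 12 − 1.03×2.7 = 9.23 V.
Since V_CE = 9.23 V > V_CE(sat) ≈ 0.2 V, the transistor is in the active region as assumed.

I_C ≈ 1 mA, V_CE ≈ 9.2 V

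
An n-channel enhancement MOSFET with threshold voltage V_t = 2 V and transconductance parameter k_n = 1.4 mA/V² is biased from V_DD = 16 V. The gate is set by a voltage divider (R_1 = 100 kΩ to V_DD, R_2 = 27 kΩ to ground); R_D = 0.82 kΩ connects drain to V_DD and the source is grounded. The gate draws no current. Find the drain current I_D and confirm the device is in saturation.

V_G = V_DD·R_2/(R_1+R_2) = 16×27/127 = 3.4 V. With the source grounded, V_GS = V_G = 3.4 V.
Assume saturation: I_D = (k_n/2)(V_GS − V_t)² = (1.4/2)×(3.4 − 2)² = 0.7×1.4² = 1.38 mA.
V_DS = V_DD − I_D·R_D = 16 − 1.38×0.82 = 14.9 V.
Saturation requires V_DS ≥ V_GS − V_t = 1.4 V; 14.9 ≥ 1.4 ✓.

I_D ≈ 1.4 mA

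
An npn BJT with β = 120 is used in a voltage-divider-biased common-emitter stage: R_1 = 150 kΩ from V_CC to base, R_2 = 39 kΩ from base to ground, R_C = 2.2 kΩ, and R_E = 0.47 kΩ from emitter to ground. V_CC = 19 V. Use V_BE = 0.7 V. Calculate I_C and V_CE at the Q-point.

I_C ≈ 4.4 mA, V_CE ≈ 7.2 V

Thevenize the base divider: V_Th = V_CC·R_2/(R_1+R_2) = 19×39/189 = 3.92 V, R_Th = R_1‖R_2 = 31 kΩ.
Base-emitter loop: V_Th = I_B·R_Th + V_BE + (β+1)I_B·R_E, so I_B = (3.92 − 0.7) / (31 + 121×0.47) = 0.0367 mA.
I_C = β·I_B = 120×0.0367 = 4.4 mA, and I_E = (β+1)I_B = 4.44 mA.
V_CE = V_CC − I_C·R_C − I_E·R_E = 19 − 4.4×2.2 − 4.44×0.47 = 7.23 V.
V_CE = 7.23 V > 0.2 V confirms active-region operation.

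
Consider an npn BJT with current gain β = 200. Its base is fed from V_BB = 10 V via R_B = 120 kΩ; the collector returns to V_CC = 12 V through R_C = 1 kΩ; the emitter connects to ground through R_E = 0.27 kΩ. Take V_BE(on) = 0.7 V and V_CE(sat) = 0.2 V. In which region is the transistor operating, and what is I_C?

Assume active: I_B = (10 − 0.7)/(120 + 201×0.27) = 0.0534 mA, I_C = β·I_B = 10.7 mA.
Then V_CE = 12 − 10.7×1 − 10.7×0.27 = -1.57 V < 0.2 V — the active assumption fails.
Re-solve with V_CE = 0.2 V. KCL at the emitter: V_E/R_E = (V_BB−0.7−V_E)/R_B + (V_CC−0.2−V_E)/R_C, giving V_E = 2.52 V.
I_C = (V_CC − 0.2 − V_E)/R_C = (11.8 − 2.52)/1 = 9.28 mA.
Check: I_B = (9.3 − 2.52)/120 = 0.0565 mA, and β·I_B = 11.3 mA > I_C, confirming saturation.

saturation; I_C ≈ 9.3 mA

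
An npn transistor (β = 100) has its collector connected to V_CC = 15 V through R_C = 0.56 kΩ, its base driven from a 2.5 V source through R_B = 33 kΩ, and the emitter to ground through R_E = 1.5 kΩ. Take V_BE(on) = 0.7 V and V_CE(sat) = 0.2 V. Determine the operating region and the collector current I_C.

active; I_C ≈ 0.98 mA

Assume active. Base-emitter loop: I_B = (V_BB − V_BE)/(R_B + (β+1)R_E) = (2.5 − 0.7)/(33 + 101×1.5) = 0.00976 mA.
I_C = β·I_B = 100×0.00976 = 0.976 mA.
V_CE = V_CC − I_C·R_C − I_E·R_E = 15 − 0.976×0.56 − 0.985×1.5 = 13 V > V_CE(sat), so the active-region assumption holds.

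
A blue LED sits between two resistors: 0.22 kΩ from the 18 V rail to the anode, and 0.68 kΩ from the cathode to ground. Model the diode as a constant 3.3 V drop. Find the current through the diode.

The two resistors are in series with the diode, so KVL gives 18 = I·0.22 + 3.3 + I·0.68.
I = (18 − 3.3) / (0.22 + 0.68) kΩ = 14.7 / 0.9 = 16.3 mA.

I ≈ 16 mA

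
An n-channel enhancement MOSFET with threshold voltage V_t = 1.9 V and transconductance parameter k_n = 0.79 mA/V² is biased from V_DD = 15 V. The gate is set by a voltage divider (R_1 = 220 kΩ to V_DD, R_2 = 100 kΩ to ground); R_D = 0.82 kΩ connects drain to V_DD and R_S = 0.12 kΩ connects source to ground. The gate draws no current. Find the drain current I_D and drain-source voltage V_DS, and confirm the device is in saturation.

I_D ≈ 2.5 mA, V_DS ≈ 13 V

V_G = V_DD·R_2/(R_1+R_2) = 15×100/320 = 4.69 V.
Assume saturation: I_D = (k_n/2)(V_GS − V_t)² with V_GS = V_G − I_D·R_S = 4.69 − 0.12·I_D.
Substituting gives 0.00569·I_D² − 1.26·I_D + 3.07 = 0, with roots I_D = 2.45 or 220 mA.
The root I_D = 220 mA gives V_GS = -21.7 V ≤ V_t, so take I_D = 2.45 mA.
Then V_GS = 4.39 V and V_DS = V_DD − I_D(R_D+R_S) = 15 − 2.45×0.94 = 12.7 V.
Saturation requires V_DS ≥ V_GS − V_t = 2.49 V; 12.7 ≥ 2.49 ✓.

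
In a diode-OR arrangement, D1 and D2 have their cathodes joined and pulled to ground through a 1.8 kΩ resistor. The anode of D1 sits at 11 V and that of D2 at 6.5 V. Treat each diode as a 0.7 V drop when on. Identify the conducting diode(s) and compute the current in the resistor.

Assume both conduct. Then node N would need to be at both 11−0.7 = 10.3 V and 6.5−0.7 = 5.8 V, which is impossible.
Assume only D1 conducts: V_N = 11 − 0.7 = 10.3 V, so I_R = 10.3/1.8 = 5.72 mA.
Check D2: its anode-to-cathode voltage is 6.5 − 10.3 = -3.8 V < 0.7 V, so it is off. The assumption is consistent.

Only D1 conducts; I_R ≈ 5.7 mA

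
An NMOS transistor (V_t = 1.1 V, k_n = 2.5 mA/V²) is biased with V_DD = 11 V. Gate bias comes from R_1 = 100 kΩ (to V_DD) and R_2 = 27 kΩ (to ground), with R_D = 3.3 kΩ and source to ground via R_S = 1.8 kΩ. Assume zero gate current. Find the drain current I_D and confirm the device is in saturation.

I_D ≈ 0.38 mA

V_G = V_DD·R_2/(R_1+R_2) = 11×27/127 = 2.34 V.
Assume saturation: I_D = (k_n/2)(V_GS − V_t)² with V_GS = V_G − I_D·R_S = 2.34 − 1.8·I_D.
Substituting gives 4.05·I_D² − 6.57·I_D + 1.92 = 0, with roots I_D = 0.381 or 1.24 mA.
The root I_D = 1.24 mA gives V_GS = 0.103 V ≤ V_t, so take I_D = 0.381 mA.
Then V_GS = 1.65 V and V_DS = V_DD − I_D(R_D+R_S) = 11 − 0.381×5.1 = 9.06 V.
Saturation requires V_DS ≥ V_GS − V_t = 0.552 V; 9.06 ≥ 0.552 ✓.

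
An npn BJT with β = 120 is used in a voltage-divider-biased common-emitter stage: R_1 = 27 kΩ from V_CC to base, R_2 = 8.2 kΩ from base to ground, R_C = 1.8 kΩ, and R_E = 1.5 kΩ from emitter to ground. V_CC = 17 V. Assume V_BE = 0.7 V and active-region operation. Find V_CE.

V_CE ≈ 10 V

Thevenize the base divider: V_Th = V_CC·R_2/(R_1+R_2) = 17×8.2/35.2 = 3.96 V, R_Th = R_1‖R_2 = 6.29 kΩ.
Base-emitter loop: V_Th = I_B·R_Th + V_BE + (β+1)I_B·R_E, so I_B = (3.96 − 0.7) / (6.29 + 121×1.5) = 0.0174 mA.
I_C = β·I_B = 120×0.0174 = 2.08 mA, and I_E = (β+1)I_B = 2.1 mA.
V_CE = V_CC − I_C·R_C − I_E·R_E = 17 − 2.08×1.8 − 2.1×1.5 = 10.1 V.
V_CE = 10.1 V > 0.2 V confirms active-region operation.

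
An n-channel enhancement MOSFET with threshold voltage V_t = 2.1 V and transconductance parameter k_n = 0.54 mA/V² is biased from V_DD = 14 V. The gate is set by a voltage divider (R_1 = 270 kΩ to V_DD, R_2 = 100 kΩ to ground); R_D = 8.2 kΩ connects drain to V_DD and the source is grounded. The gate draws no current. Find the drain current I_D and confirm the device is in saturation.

V_G = V_DD·R_2/(R_1+R_2) = 14×100/370 = 3.78 V. With the source grounded, V_GS = V_G = 3.78 V.
Assume saturation: I_D = (k_n/2)(V_GS − V_t)² = (0.54/2)×(3.78 − 2.1)² = 0.27×1.68² = 0.765 mA.
V_DS = V_DD − I_D·R_D = 14 − 0.765×8.2 = 7.72 V.
Saturation requires V_DS ≥ V_GS − V_t = 1.68 V; 7.72 ≥ 1.68 ✓.

I_D ≈ 0.77 mA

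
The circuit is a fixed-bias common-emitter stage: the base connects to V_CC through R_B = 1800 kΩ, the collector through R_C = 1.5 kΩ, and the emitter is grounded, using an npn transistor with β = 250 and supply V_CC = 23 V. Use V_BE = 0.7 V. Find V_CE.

Base loop: V_CC = I_B·R_B + V_BE, so I_B = (23 − 0.7)/1800 kΩ = 0.0124 mA.
In the active region I_C = β·I_B = 250 × 0.0124 = 3.1 mA.
Collector loop: V_CE = V_CC − I_C·R_C = 23 − 3.1×1.5 = 18.4 V.
Since V_CE = 18.4 V > V_CE(sat) ≈ 0.2 V, the transistor is in the active region as assumed.

V_CE ≈ 18 V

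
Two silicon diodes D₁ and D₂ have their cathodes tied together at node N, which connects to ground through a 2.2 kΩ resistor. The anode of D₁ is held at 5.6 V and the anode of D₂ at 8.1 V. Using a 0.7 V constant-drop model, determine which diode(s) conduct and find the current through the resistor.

Only D₂ conducts; I_R ≈ 3.4 mA

Assume both conduct. Then node N would need to be at both 5.6−0.7 = 4.9 V and 8.1−0.7 = 7.4 V, which is impossible.
Assume only D₂ conducts: V_N = 8.1 − 0.7 = 7.4 V, so I_R = 7.4/2.2 = 3.36 mA.
Check D₁: its anode-to-cathode voltage is 5.6 − 7.4 = -1.8 V < 0.7 V, so it is off. The assumption is consistent.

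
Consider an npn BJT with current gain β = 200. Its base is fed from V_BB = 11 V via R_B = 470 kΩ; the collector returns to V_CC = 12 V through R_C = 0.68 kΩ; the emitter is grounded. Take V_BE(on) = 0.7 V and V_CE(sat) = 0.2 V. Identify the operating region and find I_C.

active; I_C ≈ 4.4 mA

Assume active. Base-emitter loop: I_B = (V_BB − V_BE)/R_B = (11 − 0.7)/470 = 0.0219 mA.
I_C = β·I_B = 200×0.0219 = 4.38 mA.
V_CE = V_CC − I_C·R_C = 12 − 4.38×0.68 = 9.02 V > V_CE(sat), so the active-region assumption holds.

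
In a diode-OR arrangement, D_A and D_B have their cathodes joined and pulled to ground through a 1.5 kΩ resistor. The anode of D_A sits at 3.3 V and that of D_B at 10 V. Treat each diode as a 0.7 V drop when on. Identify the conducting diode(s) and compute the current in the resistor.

Only D_B conducts; I_R ≈ 6.2 mA

Assume both conduct. Then node N would need to be at both 3.3−0.7 = 2.6 V and 10−0.7 = 9.3 V, which is impossible.
Assume only D_B conducts: V_N = 10 − 0.7 = 9.3 V, so I_R = 9.3/1.5 = 6.2 mA.
Check D_A: its anode-to-cathode voltage is 3.3 − 9.3 = -6 V < 0.7 V, so it is off. The assumption is consistent.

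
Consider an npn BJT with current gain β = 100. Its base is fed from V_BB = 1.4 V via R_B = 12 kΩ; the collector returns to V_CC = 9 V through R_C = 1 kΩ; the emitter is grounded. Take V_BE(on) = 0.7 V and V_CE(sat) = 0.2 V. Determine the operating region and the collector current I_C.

active; I_C ≈ 5.8 mA

Assume active. Base-emitter loop: I_B = (V_BB − V_BE)/R_B = (1.4 − 0.7)/12 = 0.0583 mA.
I_C = β·I_B = 100×0.0583 = 5.83 mA.
V_CE = V_CC − I_C·R_C = 9 − 5.83×1 = 3.17 V > V_CE(sat), so the active-region assumption holds.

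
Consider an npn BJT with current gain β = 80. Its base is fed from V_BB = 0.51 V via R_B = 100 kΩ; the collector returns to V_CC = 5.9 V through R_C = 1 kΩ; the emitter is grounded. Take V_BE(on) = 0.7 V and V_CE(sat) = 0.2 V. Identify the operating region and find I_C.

cutoff; I_C ≈ 0

V_BB = 0.51 V ≤ V_BE(on) = 0.7 V, so the base-emitter junction is not forward biased.
The transistor is in cutoff: I_B = I_C = 0.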